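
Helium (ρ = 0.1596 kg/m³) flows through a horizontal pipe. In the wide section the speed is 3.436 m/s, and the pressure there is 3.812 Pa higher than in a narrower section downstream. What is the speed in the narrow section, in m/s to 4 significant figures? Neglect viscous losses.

v₂ ≈ 7.719 m/s

Along the level pipe P + ½ρv² is conserved, hence v₂² = v₁² + 2(P₁ − P₂)/ρ.
v₂ = √(3.436² + 2·3.812/0.1596) = √(11.81 + 47.77) = 7.719 m/s.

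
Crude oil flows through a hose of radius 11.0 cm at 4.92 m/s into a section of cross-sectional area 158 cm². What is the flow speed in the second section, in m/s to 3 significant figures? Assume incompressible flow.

Mass conservation (A₁v₁ = A₂v₂) gives v₂ = 4.92 × 380/158 = 11.8 m/s.

v₂ = 11.8 m/s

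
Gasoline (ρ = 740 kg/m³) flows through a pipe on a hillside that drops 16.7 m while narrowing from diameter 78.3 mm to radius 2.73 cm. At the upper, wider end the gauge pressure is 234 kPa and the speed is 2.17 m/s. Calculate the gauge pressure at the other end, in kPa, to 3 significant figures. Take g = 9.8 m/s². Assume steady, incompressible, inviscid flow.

349 kPa

By continuity, v₂ = v₁·A₁/A₂ = 2.17·(48.2/23.4) = 4.46 m/s.
Bernoulli: P₁ + ½ρv₁² + ρg h₁ = P₂ + ½ρv₂² + ρg h₂, so P₂ = P₁ + ½ρ(v₁² − v₂²) − ρg(h₂ − h₁).
P₂ = 234000 + ½·740·(2.17² − 4.46²) − 740·9.8·(−16.7) = 234000 + (-5630) − (-121000) = 349000 Pa.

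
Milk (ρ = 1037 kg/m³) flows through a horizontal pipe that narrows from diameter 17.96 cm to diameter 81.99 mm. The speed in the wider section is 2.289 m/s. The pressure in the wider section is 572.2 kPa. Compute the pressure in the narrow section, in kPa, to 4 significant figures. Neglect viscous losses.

Continuity gives A₁v₁ = A₂v₂, so v₂ = (253.3 cm²)/(52.80 cm²) × 2.289 m/s = 10.98 m/s.
Along the horizontal streamline, P + ½ρv² is constant.
P₂ = P₁ − ½ρ(v₂² − v₁²) = 572200 − ½·1037·(10.98² − 2.289²) = 572200 − 59830 = 512400 Pa.

P₂ = 512.4 kPa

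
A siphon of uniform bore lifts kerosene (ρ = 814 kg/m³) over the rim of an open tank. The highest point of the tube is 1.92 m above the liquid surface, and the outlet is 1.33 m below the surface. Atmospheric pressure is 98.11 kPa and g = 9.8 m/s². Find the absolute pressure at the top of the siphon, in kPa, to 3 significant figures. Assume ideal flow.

Bernoulli surface→outlet gives ½v² = g·h_out, so v = √(2·9.8·1.33) = 5.11 m/s.
Continuity keeps v the same throughout the tube; from surface to crest, P_atm + 0 = P_top + ½ρv² + ρg·h_top.
P_top = 98110 − ½·814·5.11² − 814·9.8·1.92 = 72200 Pa.

P_top ≈ 72.2 kPa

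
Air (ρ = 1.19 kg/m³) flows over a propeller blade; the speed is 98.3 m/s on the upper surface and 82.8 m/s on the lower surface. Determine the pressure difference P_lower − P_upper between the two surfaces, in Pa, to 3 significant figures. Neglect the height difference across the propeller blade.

ΔP ≈ 1670 Pa

The pressure is lower where the speed is higher: ΔP = ½ρ(v_up² − v_low²).
ΔP = ½·1.19·(98.3² − 82.8²) = 1670 Pa.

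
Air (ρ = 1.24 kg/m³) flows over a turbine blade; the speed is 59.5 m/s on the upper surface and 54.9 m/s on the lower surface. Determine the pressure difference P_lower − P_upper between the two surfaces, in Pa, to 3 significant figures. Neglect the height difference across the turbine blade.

The pressure is lower where the speed is higher: ΔP = ½ρ(v_up² − v_low²).
ΔP = ½·1.24·(59.5² − 54.9²) = 326 Pa.

ΔP = 326 Pa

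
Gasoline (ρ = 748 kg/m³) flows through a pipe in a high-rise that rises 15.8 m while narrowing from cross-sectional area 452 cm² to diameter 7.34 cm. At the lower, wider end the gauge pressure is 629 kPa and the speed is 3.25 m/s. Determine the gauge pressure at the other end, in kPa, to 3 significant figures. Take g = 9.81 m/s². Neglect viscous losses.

Continuity gives A₁v₁ = A₂v₂, so v₂ = (452 cm²)/(42.3 cm²) × 3.25 m/s = 34.7 m/s.
Bernoulli: P₁ + ½ρv₁² + ρg h₁ = P₂ + ½ρv₂² + ρg h₂, so P₂ = P₁ + ½ρ(v₁² − v₂²) − ρg(h₂ − h₁).
P₂ = 629000 + ½·748·(3.25² − 34.7²) − 748·9.81·(+15.8) = 629000 + (-447000) − (116000) = 66200 Pa.

66.2 kPa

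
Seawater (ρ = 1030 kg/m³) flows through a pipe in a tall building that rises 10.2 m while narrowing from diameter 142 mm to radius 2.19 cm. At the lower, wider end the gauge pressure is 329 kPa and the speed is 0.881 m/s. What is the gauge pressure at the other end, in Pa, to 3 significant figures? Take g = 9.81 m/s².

The volume flow rate is constant, so v₂ = (A₁/A₂)v₁ = (158/15.1)·0.881 = 9.26 m/s.
Bernoulli: P₁ + ½ρv₁² + ρg h₁ = P₂ + ½ρv₂² + ρg h₂, so P₂ = P₁ + ½ρ(v₁² − v₂²) − ρg(h₂ − h₁).
P₂ = 329000 + ½·1030·(0.881² − 9.26²) − 1030·9.81·(+10.2) = 329000 + (-43800) − (103000) = 182000 Pa.

P₂ ≈ 182000 Pa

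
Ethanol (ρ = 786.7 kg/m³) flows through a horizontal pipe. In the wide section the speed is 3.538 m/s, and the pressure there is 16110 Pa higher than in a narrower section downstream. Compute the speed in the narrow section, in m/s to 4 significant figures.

7.313 m/s

Horizontal Bernoulli: P₁ + ½ρv₁² = P₂ + ½ρv₂², so v₂² = v₁² + 2(P₁ − P₂)/ρ.
v₂ = √(3.538² + 2·16110/786.7) = √(12.52 + 40.96) = 7.313 m/s.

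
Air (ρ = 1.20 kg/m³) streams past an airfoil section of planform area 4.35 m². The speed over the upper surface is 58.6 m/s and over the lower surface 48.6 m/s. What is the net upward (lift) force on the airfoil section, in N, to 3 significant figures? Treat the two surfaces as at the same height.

F ≈ 2800 N

The faster flow above has the lower pressure; Bernoulli (same height) gives ΔP = ½ρ(v_up² − v_low²).
ΔP = ½·1.20·(58.6² − 48.6²) = 643 Pa.
Lift = ΔP · A = 643 × 4.35 = 2800 N.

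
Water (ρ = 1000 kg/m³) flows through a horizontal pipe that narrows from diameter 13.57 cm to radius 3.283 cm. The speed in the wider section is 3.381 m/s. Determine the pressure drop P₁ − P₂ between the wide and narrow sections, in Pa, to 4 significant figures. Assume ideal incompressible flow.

The volume flow rate is constant, so v₂ = (A₁/A₂)v₁ = (144.6/33.86)·3.381 = 14.44 m/s.
The pipe is horizontal, so Bernoulli reduces to P₁ + ½ρv₁² = P₂ + ½ρv₂².
P₁ − P₂ = ½·1000·(14.44² − 3.381²) = ½·1000·197.1 = 98560 Pa.

98560 Pa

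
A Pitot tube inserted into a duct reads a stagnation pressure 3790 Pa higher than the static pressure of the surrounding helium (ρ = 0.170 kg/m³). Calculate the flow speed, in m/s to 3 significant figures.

v = 211 m/s

At the stagnation point the flow is brought to rest, so Bernoulli gives P_stag − P_static = ½ρv².
v = √(2ΔP/ρ) = √(2·3790/0.170) = 211 m/s.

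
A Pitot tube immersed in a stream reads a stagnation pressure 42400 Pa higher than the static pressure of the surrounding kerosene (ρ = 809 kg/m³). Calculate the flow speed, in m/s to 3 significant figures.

v ≈ 10.2 m/s

At the stagnation point the flow is brought to rest, so Bernoulli gives P_stag − P_static = ½ρv².
v = √(2ΔP/ρ) = √(2·42400/809) = 10.2 m/s.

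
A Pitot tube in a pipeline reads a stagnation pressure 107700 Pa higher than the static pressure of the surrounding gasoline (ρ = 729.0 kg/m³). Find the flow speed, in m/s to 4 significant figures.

v ≈ 17.19 m/s

Bernoulli between the free stream and the stagnation point: ½ρv² = P_stag − P_static.
v = √(2ΔP/ρ) = √(2·107700/729.0) = 17.19 m/s.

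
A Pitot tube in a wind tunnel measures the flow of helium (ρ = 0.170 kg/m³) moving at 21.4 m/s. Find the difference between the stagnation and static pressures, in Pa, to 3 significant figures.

At the stagnation point the flow is brought to rest, so Bernoulli gives P_stag − P_static = ½ρv².
ΔP = ½·0.170·21.4² = 38.9 Pa.

ΔP ≈ 38.9 Pa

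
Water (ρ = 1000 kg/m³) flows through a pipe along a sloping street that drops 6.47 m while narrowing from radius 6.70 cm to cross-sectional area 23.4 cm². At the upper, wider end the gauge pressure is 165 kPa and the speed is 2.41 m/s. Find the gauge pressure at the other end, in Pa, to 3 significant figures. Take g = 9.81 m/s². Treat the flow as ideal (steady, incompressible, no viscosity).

P₂ ≈ 126000 Pa

The volume flow rate is constant, so v₂ = (A₁/A₂)v₁ = (141/23.4)·2.41 = 14.5 m/s.
Bernoulli: P₁ + ½ρv₁² + ρg h₁ = P₂ + ½ρv₂² + ρg h₂, so P₂ = P₁ + ½ρ(v₁² − v₂²) − ρg(h₂ − h₁).
P₂ = 165000 + ½·1000·(2.41² − 14.5²) − 1000·9.81·(−6.47) = 165000 + (-103000) − (-63500) = 126000 Pa.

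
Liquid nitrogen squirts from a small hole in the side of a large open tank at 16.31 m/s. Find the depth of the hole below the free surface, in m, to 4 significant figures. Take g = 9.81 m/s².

For a small hole in a large open tank, ½v² = gh, giving h = v²/(2g).
h = 16.31²/(2·9.81) = 266.0/19.62 = 13.56 m.

h = 13.56 m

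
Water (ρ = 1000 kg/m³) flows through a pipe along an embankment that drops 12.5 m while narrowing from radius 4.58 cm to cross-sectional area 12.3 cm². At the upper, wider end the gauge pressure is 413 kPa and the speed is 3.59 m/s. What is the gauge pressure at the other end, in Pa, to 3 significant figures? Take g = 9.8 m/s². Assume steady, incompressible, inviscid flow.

Mass conservation (A₁v₁ = A₂v₂) gives v₂ = 3.59 × 65.9/12.3 = 19.2 m/s.
Bernoulli: P₁ + ½ρv₁² + ρg h₁ = P₂ + ½ρv₂² + ρg h₂, so P₂ = P₁ + ½ρ(v₁² − v₂²) − ρg(h₂ − h₁).
P₂ = 413000 + ½·1000·(3.59² − 19.2²) − 1000·9.8·(−12.5) = 413000 + (-179000) − (-122000) = 357000 Pa.

P₂ = 357000 Pa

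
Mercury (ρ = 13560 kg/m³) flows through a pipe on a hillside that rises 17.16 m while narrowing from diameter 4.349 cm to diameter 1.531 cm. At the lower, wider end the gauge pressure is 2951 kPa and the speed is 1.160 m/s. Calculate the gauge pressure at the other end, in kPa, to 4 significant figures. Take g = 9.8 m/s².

Mass conservation (A₁v₁ = A₂v₂) gives v₂ = 1.160 × 14.85/1.841 = 9.360 m/s.
Applying Bernoulli between the two ends and solving for P₂: P₂ = P₁ + ½ρ(v₁² − v₂²) − ρgΔh.
P₂ = 2951000 + ½·13560·(1.160² − 9.360²) − 13560·9.8·(+17.16) = 2951000 + (-584900) − (2280000) = 85740 Pa.

P₂ ≈ 85.74 kPa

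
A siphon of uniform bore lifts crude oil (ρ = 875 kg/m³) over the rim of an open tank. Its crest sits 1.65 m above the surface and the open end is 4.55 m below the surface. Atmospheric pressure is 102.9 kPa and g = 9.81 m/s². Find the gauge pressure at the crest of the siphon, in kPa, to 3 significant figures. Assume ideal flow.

P_gauge = -53.2 kPa

The outlet speed comes from Torricelli: v = √(2g·4.55) = 9.45 m/s.
With constant cross-section the crest speed equals v; applying Bernoulli from the surface up to the crest, P_top = P_atm − ½ρv² − ρg·h_top.
P_top = 102900 − ½·875·9.45² − 875·9.81·1.65 = 49700 Pa. So P_gauge = P_top − P_atm = -53200 Pa.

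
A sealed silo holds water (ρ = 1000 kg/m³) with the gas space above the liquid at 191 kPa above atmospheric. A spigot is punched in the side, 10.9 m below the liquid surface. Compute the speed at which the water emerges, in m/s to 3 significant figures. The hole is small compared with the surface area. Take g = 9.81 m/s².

Take point 1 at the surface (v₁ ≈ 0) and point 2 at the hole (at atmospheric pressure). Bernoulli: P₁ + ρg h = P_atm + ½ρv₂².
With P₁ − P_atm = 191000 Pa, v₂ = √(2gh + 2ΔP/ρ) = √(2·9.81·10.9 + 2·191000/1000) = 24.4 m/s.

24.4 m/s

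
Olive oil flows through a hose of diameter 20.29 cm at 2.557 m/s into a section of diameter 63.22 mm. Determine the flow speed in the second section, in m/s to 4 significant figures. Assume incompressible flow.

v₂ ≈ 26.34 m/s

Continuity gives A₁v₁ = A₂v₂, so v₂ = (323.3 cm²)/(31.39 cm²) × 2.557 m/s = 26.34 m/s.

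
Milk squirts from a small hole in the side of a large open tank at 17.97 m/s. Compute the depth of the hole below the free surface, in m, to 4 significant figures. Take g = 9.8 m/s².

Inverting v = √(2gh) gives h = v² / 2g.
h = 17.97²/(2·9.8) = 322.9/19.60 = 16.48 m.

h ≈ 16.48 m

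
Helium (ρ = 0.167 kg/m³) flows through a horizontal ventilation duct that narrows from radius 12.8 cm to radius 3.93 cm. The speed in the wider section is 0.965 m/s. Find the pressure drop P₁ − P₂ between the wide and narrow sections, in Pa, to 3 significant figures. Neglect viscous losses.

8.67 Pa

The volume flow rate is constant, so v₂ = (A₁/A₂)v₁ = (515/48.5)·0.965 = 10.2 m/s.
The pipe is horizontal, so Bernoulli reduces to P₁ + ½ρv₁² = P₂ + ½ρv₂².
P₁ − P₂ = ½·0.167·(10.2² − 0.965²) = ½·0.167·104 = 8.67 Pa.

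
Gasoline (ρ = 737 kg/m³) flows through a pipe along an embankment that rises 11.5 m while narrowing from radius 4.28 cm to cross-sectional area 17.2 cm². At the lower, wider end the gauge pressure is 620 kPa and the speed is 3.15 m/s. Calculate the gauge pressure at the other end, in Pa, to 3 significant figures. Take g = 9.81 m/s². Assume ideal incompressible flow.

By continuity, v₂ = v₁·A₁/A₂ = 3.15·(57.5/17.2) = 10.5 m/s.
Energy conservation along the streamline gives P₂ = P₁ − ½ρ(v₂² − v₁²) − ρg(h₂ − h₁).
P₂ = 620000 + ½·737·(3.15² − 10.5²) − 737·9.81·(+11.5) = 620000 + (-37300) − (83100) = 500000 Pa.

P₂ = 500000 Pa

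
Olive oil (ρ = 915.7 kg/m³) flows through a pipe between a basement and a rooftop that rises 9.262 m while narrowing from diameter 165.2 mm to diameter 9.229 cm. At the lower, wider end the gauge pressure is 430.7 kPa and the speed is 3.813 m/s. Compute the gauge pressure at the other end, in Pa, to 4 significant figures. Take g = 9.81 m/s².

285800 Pa

By continuity, v₂ = v₁·A₁/A₂ = 3.813·(214.3/66.90) = 12.22 m/s.
Bernoulli: P₁ + ½ρv₁² + ρg h₁ = P₂ + ½ρv₂² + ρg h₂, so P₂ = P₁ + ½ρ(v₁² − v₂²) − ρg(h₂ − h₁).
P₂ = 430700 + ½·915.7·(3.813² − 12.22²) − 915.7·9.81·(+9.262) = 430700 + (-61680) − (83200) = 285800 Pa.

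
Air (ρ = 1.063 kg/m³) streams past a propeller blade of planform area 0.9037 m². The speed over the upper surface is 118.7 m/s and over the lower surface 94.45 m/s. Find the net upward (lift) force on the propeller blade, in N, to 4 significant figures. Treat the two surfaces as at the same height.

F ≈ 2483 N

The faster flow above has the lower pressure; Bernoulli (same height) gives ΔP = ½ρ(v_up² − v_low²).
ΔP = ½·1.063·(118.7² − 94.45²) = 2747 Pa.
Lift = ΔP · A = 2747 × 0.9037 = 2483 N.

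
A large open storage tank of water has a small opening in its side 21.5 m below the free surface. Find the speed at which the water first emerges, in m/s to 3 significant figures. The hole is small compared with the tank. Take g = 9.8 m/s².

v = 20.5 m/s

With the surface at rest and both surface and jet at atmospheric pressure, Bernoulli gives ρg h = ½ρv², so v = √(2gh) = √(2·9.8·21.5) = 20.5 m/s.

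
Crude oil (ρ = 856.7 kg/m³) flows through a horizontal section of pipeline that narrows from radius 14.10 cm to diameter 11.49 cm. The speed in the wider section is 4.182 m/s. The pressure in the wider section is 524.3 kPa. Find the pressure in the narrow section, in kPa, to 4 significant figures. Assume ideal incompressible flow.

P₂ ≈ 260.0 kPa

By continuity, v₂ = v₁·A₁/A₂ = 4.182·(624.6/103.7) = 25.19 m/s.
The pipe is horizontal, so Bernoulli reduces to P₁ + ½ρv₁² = P₂ + ½ρv₂².
P₂ = P₁ − ½ρ(v₂² − v₁²) = 524300 − ½·856.7·(25.19² − 4.182²) = 524300 − 264300 = 260000 Pa.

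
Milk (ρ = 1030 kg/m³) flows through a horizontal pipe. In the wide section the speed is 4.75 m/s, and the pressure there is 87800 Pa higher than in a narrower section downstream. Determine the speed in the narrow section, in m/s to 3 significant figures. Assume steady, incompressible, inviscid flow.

With h₁ = h₂, rearranging Bernoulli gives v₂ = √(v₁² + 2ΔP/ρ).
v₂ = √(4.75² + 2·87800/1030) = √(22.6 + 170) = 13.9 m/s.

13.9 m/s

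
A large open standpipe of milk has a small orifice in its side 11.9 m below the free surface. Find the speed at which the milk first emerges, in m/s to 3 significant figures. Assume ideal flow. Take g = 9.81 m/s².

v ≈ 15.3 m/s

Torricelli's result v = √(2gh) gives v = √(2·9.81·11.9) = 15.3 m/s.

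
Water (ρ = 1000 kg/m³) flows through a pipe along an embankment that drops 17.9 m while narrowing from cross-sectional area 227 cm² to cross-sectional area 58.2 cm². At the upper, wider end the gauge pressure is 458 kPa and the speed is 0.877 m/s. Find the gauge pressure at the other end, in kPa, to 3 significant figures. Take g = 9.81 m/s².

P₂ ≈ 628 kPa

Mass conservation (A₁v₁ = A₂v₂) gives v₂ = 0.877 × 227/58.2 = 3.42 m/s.
Energy conservation along the streamline gives P₂ = P₁ − ½ρ(v₂² − v₁²) − ρg(h₂ − h₁).
P₂ = 458000 + ½·1000·(0.877² − 3.42²) − 1000·9.81·(−17.9) = 458000 + (-5470) − (-176000) = 628000 Pa.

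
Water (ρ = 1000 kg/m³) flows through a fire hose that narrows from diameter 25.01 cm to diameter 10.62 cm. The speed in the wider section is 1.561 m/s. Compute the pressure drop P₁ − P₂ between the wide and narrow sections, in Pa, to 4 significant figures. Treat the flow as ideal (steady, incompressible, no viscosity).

36260 Pa

By continuity, v₂ = v₁·A₁/A₂ = 1.561·(491.3/88.58) = 8.657 m/s.
Bernoulli (h₁ = h₂): P₁ − P₂ = ½ρ(v₂² − v₁²).
P₁ − P₂ = ½·1000·(8.657² − 1.561²) = ½·1000·72.51 = 36260 Pa.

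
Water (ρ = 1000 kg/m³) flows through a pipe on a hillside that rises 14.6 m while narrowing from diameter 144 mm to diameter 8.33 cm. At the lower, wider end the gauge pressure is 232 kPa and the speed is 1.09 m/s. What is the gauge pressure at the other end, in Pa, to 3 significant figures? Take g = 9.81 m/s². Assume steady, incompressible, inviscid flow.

P₂ ≈ 84100 Pa

The volume flow rate is constant, so v₂ = (A₁/A₂)v₁ = (163/54.5)·1.09 = 3.26 m/s.
Applying Bernoulli between the two ends and solving for P₂: P₂ = P₁ + ½ρ(v₁² − v₂²) − ρgΔh.
P₂ = 232000 + ½·1000·(1.09² − 3.26²) − 1000·9.81·(+14.6) = 232000 + (-4710) − (143000) = 84100 Pa.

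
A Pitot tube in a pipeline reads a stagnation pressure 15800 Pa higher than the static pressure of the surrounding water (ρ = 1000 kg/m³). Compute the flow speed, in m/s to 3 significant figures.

v = 5.62 m/s

At the stagnation point the flow is brought to rest, so Bernoulli gives P_stag − P_static = ½ρv².
v = √(2ΔP/ρ) = √(2·15800/1000) = 5.62 m/s.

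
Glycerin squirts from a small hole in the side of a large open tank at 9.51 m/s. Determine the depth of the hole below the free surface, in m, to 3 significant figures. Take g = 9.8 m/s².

h ≈ 4.61 m

Torricelli: v = √(2gh), so h = v²/(2g).
h = 9.51²/(2·9.8) = 90.4/19.60 = 4.61 m.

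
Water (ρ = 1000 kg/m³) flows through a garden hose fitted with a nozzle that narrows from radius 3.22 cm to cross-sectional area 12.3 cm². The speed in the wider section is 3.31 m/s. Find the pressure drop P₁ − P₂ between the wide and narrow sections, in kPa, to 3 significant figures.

ΔP ≈ 32.9 kPa

By continuity, v₂ = v₁·A₁/A₂ = 3.31·(32.6/12.3) = 8.77 m/s.
With no height change, Bernoulli's equation is P₁ + ½ρv₁² = P₂ + ½ρv₂².
P₁ − P₂ = ½·1000·(8.77² − 3.31²) = ½·1000·65.9 = 32900 Pa.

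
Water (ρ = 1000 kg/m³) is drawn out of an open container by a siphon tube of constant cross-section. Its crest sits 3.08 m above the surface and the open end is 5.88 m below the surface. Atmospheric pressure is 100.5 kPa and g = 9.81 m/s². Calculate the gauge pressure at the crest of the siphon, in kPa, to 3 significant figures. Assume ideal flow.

P_gauge = -87.9 kPa

Bernoulli surface→outlet gives ½v² = g·h_out, so v = √(2·9.81·5.88) = 10.7 m/s.
With constant cross-section the crest speed equals v; applying Bernoulli from the surface up to the crest, P_top = P_atm − ½ρv² − ρg·h_top.
P_top = 100500 − ½·1000·10.7² − 1000·9.81·3.08 = 12600 Pa. So P_gauge = P_top − P_atm = -87900 Pa.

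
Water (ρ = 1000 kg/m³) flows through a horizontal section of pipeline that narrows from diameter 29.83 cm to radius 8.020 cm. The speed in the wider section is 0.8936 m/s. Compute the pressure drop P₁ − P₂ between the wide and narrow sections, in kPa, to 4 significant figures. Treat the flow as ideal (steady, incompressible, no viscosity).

ΔP ≈ 4.377 kPa

By continuity, v₂ = v₁·A₁/A₂ = 0.8936·(698.9/202.1) = 3.091 m/s.
The pipe is horizontal, so Bernoulli reduces to P₁ + ½ρv₁² = P₂ + ½ρv₂².
P₁ − P₂ = ½·1000·(3.091² − 0.8936²) = ½·1000·8.753 = 4377 Pa.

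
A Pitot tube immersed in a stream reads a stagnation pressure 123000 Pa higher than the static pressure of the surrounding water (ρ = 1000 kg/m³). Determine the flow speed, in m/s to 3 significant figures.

Bernoulli between the free stream and the stagnation point: ½ρv² = P_stag − P_static.
v = √(2ΔP/ρ) = √(2·123000/1000) = 15.7 m/s.

v ≈ 15.7 m/s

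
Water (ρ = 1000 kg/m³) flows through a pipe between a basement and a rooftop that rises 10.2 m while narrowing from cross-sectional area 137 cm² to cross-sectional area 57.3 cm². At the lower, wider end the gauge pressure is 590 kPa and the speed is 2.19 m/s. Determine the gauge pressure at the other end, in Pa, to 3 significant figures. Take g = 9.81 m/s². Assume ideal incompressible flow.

By continuity, v₂ = v₁·A₁/A₂ = 2.19·(137/57.3) = 5.24 m/s.
Energy conservation along the streamline gives P₂ = P₁ − ½ρ(v₂² − v₁²) − ρg(h₂ − h₁).
P₂ = 590000 + ½·1000·(2.19² − 5.24²) − 1000·9.81·(+10.2) = 590000 + (-11300) − (100000) = 479000 Pa.

479000 Pa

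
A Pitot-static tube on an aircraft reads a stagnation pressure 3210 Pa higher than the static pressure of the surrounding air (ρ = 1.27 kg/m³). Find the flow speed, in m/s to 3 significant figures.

Bernoulli between the free stream and the stagnation point: ½ρv² = P_stag − P_static.
v = √(2ΔP/ρ) = √(2·3210/1.27) = 71.1 m/s.

v ≈ 71.1 m/s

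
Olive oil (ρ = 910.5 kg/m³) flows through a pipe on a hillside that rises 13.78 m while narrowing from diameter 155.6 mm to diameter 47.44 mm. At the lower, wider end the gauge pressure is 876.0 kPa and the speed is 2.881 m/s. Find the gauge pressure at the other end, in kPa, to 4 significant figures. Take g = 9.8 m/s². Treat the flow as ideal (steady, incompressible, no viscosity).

Continuity gives A₁v₁ = A₂v₂, so v₂ = (190.2 cm²)/(17.68 cm²) × 2.881 m/s = 30.99 m/s.
Bernoulli: P₁ + ½ρv₁² + ρg h₁ = P₂ + ½ρv₂² + ρg h₂, so P₂ = P₁ + ½ρ(v₁² − v₂²) − ρg(h₂ − h₁).
P₂ = 876000 + ½·910.5·(2.881² − 30.99²) − 910.5·9.8·(+13.78) = 876000 + (-433500) − (123000) = 319500 Pa.

P₂ ≈ 319.5 kPa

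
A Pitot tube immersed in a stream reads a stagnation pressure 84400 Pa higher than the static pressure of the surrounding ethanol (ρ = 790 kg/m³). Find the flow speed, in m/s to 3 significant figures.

v ≈ 14.6 m/s

Bernoulli between the free stream and the stagnation point: ½ρv² = P_stag − P_static.
v = √(2ΔP/ρ) = √(2·84400/790) = 14.6 m/s.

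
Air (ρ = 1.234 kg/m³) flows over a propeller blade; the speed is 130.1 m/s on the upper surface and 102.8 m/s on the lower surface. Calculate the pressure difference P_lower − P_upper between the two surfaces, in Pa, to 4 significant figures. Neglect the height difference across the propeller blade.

With negligible Δh, P + ½ρv² is constant, so P_low − P_up = ½ρ(v_up² − v_low²).
ΔP = ½·1.234·(130.1² − 102.8²) = 3923 Pa.

3923 Pa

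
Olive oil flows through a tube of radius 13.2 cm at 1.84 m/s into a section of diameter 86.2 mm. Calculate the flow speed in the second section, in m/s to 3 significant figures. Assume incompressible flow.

The volume flow rate is constant, so v₂ = (A₁/A₂)v₁ = (547/58.4)·1.84 = 17.3 m/s.

v₂ = 17.3 m/s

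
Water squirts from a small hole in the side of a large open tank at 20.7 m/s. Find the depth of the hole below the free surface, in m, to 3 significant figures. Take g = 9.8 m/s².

h ≈ 21.9 m

Inverting v = √(2gh) gives h = v² / 2g.
h = 20.7²/(2·9.8) = 428/19.60 = 21.9 m.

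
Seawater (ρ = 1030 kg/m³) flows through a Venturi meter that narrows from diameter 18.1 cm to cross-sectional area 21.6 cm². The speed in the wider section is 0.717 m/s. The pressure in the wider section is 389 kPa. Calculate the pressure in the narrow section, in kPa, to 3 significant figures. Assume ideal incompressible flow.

Continuity gives A₁v₁ = A₂v₂, so v₂ = (257 cm²)/(21.6 cm²) × 0.717 m/s = 8.54 m/s.
With no height change, Bernoulli's equation is P₁ + ½ρv₁² = P₂ + ½ρv₂².
P₂ = P₁ − ½ρ(v₂² − v₁²) = 389000 − ½·1030·(8.54² − 0.717²) = 389000 − 37300 = 352000 Pa.

P₂ ≈ 352 kPa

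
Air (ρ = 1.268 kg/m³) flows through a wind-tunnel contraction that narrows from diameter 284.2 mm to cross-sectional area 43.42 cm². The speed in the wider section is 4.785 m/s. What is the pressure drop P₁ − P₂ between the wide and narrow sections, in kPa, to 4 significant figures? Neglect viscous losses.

ΔP ≈ 3.084 kPa

The volume flow rate is constant, so v₂ = (A₁/A₂)v₁ = (634.4/43.42)·4.785 = 69.91 m/s.
The pipe is horizontal, so Bernoulli reduces to P₁ + ½ρv₁² = P₂ + ½ρv₂².
P₁ − P₂ = ½·1.268·(69.91² − 4.785²) = ½·1.268·4864 = 3084 Pa.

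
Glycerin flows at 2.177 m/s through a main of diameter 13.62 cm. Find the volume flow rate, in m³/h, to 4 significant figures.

Q = A·v = 0.01457 m² × 2.177 m/s = 0.03172 m³/s.
Converting: 0.03172 m³/s × 3600 = 114.2 m³/h.

Q = 114.2 m³/h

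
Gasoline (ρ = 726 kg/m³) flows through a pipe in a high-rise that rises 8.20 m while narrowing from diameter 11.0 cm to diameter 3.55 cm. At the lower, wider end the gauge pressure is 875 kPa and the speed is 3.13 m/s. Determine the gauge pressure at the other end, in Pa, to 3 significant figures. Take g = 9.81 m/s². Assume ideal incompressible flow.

P₂ = 492000 Pa

The volume flow rate is constant, so v₂ = (A₁/A₂)v₁ = (95.0/9.90)·3.13 = 30.1 m/s.
Energy conservation along the streamline gives P₂ = P₁ − ½ρ(v₂² − v₁²) − ρg(h₂ − h₁).
P₂ = 875000 + ½·726·(3.13² − 30.1²) − 726·9.81·(+8.20) = 875000 + (-324000) − (58400) = 492000 Pa.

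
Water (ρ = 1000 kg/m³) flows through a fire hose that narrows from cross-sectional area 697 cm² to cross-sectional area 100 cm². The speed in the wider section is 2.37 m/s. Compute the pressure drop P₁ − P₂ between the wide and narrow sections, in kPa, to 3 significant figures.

Mass conservation (A₁v₁ = A₂v₂) gives v₂ = 2.37 × 697/100 = 16.5 m/s.
With no height change, Bernoulli's equation is P₁ + ½ρv₁² = P₂ + ½ρv₂².
P₁ − P₂ = ½·1000·(16.5² − 2.37²) = ½·1000·267 = 134000 Pa.

ΔP ≈ 134 kPa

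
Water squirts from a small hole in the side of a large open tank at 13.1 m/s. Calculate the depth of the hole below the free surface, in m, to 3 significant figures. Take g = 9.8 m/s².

For a small hole in a large open tank, ½v² = gh, giving h = v²/(2g).
h = 13.1²/(2·9.8) = 172/19.60 = 8.76 m.

h ≈ 8.76 m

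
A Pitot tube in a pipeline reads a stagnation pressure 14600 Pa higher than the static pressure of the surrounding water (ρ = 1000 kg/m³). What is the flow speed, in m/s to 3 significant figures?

Bernoulli between the free stream and the stagnation point: ½ρv² = P_stag − P_static.
v = √(2ΔP/ρ) = √(2·14600/1000) = 5.40 m/s.

v ≈ 5.40 m/s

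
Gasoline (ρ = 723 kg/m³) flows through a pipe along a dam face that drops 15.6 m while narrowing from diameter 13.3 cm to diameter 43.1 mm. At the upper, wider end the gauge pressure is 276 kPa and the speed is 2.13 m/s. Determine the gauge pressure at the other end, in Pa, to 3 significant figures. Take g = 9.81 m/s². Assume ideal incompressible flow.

Continuity gives A₁v₁ = A₂v₂, so v₂ = (139 cm²)/(14.6 cm²) × 2.13 m/s = 20.3 m/s.
Applying Bernoulli between the two ends and solving for P₂: P₂ = P₁ + ½ρ(v₁² − v₂²) − ρgΔh.
P₂ = 276000 + ½·723·(2.13² − 20.3²) − 723·9.81·(−15.6) = 276000 + (-147000) − (-111000) = 240000 Pa.

P₂ ≈ 240000 Pa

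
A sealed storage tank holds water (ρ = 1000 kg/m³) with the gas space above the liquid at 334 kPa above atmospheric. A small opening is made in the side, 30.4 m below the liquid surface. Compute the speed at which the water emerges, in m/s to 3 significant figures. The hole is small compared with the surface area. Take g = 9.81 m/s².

Take point 1 at the surface (v₁ ≈ 0) and point 2 at the hole (at atmospheric pressure). Bernoulli: P₁ + ρg h = P_atm + ½ρv₂².
With P₁ − P_atm = 334000 Pa, v₂ = √(2gh + 2ΔP/ρ) = √(2·9.81·30.4 + 2·334000/1000) = 35.6 m/s.

v = 35.6 m/s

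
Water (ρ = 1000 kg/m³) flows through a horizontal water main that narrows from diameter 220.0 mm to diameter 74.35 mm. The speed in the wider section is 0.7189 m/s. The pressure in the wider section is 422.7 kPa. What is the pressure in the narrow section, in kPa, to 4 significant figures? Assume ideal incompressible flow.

By continuity, v₂ = v₁·A₁/A₂ = 0.7189·(380.1/43.42) = 6.294 m/s.
Along the horizontal streamline, P + ½ρv² is constant.
P₂ = P₁ − ½ρ(v₂² − v₁²) = 422700 − ½·1000·(6.294² − 0.7189²) = 422700 − 19550 = 403100 Pa.

P₂ ≈ 403.1 kPa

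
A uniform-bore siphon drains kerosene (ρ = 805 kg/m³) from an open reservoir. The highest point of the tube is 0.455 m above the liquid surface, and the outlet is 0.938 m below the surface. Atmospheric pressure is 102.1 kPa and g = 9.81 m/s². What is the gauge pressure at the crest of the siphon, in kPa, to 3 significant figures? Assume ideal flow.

P_gauge = -11.0 kPa

From the surface to the outlet (both open to atmosphere, surface at rest): v = √(2g·h_out) = √(2·9.81·0.938) = 4.29 m/s.
With constant cross-section the crest speed equals v; applying Bernoulli from the surface up to the crest, P_top = P_atm − ½ρv² − ρg·h_top.
P_top = 102100 − ½·805·4.29² − 805·9.81·0.455 = 91100 Pa. So P_gauge = P_top − P_atm = -11000 Pa.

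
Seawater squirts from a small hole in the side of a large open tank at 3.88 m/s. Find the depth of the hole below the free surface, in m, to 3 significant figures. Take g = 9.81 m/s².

h ≈ 0.767 m

For a small hole in a large open tank, ½v² = gh, giving h = v²/(2g).
h = 3.88²/(2·9.81) = 15.1/19.62 = 0.767 m.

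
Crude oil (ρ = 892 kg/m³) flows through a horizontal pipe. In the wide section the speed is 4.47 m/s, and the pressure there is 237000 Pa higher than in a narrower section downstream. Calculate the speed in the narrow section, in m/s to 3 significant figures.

With h₁ = h₂, rearranging Bernoulli gives v₂ = √(v₁² + 2ΔP/ρ).
v₂ = √(4.47² + 2·237000/892) = √(20.0 + 531) = 23.5 m/s.

v₂ = 23.5 m/s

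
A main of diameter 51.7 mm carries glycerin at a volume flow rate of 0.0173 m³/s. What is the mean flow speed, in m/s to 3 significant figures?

Q = 0.0173 m³/s = 0.0173 m³/s.
v = Q/A = 0.0173 / 0.00210 = 8.24 m/s.

8.24 m/s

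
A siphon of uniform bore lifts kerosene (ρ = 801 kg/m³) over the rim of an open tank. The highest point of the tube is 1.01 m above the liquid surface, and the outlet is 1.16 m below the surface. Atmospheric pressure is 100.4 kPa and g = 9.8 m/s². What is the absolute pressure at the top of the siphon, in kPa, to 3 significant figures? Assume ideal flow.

The outlet speed comes from Torricelli: v = √(2g·1.16) = 4.77 m/s.
With constant cross-section the crest speed equals v; applying Bernoulli from the surface up to the crest, P_top = P_atm − ½ρv² − ρg·h_top.
P_top = 100400 − ½·801·4.77² − 801·9.8·1.01 = 83400 Pa.

83.4 kPa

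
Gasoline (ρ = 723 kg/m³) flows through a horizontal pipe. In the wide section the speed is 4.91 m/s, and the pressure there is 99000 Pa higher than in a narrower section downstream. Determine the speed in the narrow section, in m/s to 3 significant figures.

v₂ ≈ 17.3 m/s

Horizontal Bernoulli: P₁ + ½ρv₁² = P₂ + ½ρv₂², so v₂² = v₁² + 2(P₁ − P₂)/ρ.
v₂ = √(4.91² + 2·99000/723) = √(24.1 + 274) = 17.3 m/s.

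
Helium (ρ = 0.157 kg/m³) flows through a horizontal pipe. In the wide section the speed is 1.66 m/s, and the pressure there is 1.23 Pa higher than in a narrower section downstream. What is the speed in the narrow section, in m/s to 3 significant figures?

Horizontal Bernoulli: P₁ + ½ρv₁² = P₂ + ½ρv₂², so v₂² = v₁² + 2(P₁ − P₂)/ρ.
v₂ = √(1.66² + 2·1.23/0.157) = √(2.76 + 15.7) = 4.29 m/s.

v₂ = 4.29 m/s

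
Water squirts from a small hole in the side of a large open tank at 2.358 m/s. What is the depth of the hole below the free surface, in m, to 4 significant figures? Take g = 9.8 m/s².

For a small hole in a large open tank, ½v² = gh, giving h = v²/(2g).
h = 2.358²/(2·9.8) = 5.560/19.60 = 0.2837 m.

0.2837 m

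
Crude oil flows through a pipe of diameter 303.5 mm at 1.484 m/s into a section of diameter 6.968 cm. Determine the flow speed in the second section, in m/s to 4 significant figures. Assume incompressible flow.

The volume flow rate is constant, so v₂ = (A₁/A₂)v₁ = (723.4/38.13)·1.484 = 28.15 m/s.

v₂ = 28.15 m/s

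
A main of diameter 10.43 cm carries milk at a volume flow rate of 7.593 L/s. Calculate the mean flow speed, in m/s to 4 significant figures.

0.8887 m/s

Q = 7.593 L/s = 0.007593 m³/s.
v = Q/A = 0.007593 / 0.008544 = 0.8887 m/s.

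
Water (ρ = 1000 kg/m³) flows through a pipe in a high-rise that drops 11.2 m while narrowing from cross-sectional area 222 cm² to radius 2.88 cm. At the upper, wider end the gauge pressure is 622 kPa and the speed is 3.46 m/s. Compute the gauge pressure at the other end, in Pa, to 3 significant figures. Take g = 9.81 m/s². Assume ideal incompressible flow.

Mass conservation (A₁v₁ = A₂v₂) gives v₂ = 3.46 × 222/26.1 = 29.5 m/s.
Bernoulli: P₁ + ½ρv₁² + ρg h₁ = P₂ + ½ρv₂² + ρg h₂, so P₂ = P₁ + ½ρ(v₁² − v₂²) − ρg(h₂ − h₁).
P₂ = 622000 + ½·1000·(3.46² − 29.5²) − 1000·9.81·(−11.2) = 622000 + (-428000) − (-110000) = 303000 Pa.

P₂ ≈ 303000 Pa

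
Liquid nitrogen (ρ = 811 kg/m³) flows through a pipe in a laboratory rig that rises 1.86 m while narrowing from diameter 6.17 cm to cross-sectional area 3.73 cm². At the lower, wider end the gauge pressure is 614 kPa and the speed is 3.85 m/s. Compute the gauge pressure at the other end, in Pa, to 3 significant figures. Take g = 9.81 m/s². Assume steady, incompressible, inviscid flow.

219000 Pa

By continuity, v₂ = v₁·A₁/A₂ = 3.85·(29.9/3.73) = 30.9 m/s.
Bernoulli: P₁ + ½ρv₁² + ρg h₁ = P₂ + ½ρv₂² + ρg h₂, so P₂ = P₁ + ½ρ(v₁² − v₂²) − ρg(h₂ − h₁).
P₂ = 614000 + ½·811·(3.85² − 30.9²) − 811·9.81·(+1.86) = 614000 + (-380000) − (14800) = 219000 Pa.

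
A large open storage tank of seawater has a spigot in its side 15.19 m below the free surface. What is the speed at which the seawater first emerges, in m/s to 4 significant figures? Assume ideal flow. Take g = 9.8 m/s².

v ≈ 17.25 m/s

Torricelli's result v = √(2gh) gives v = √(2·9.8·15.19) = 17.25 m/s.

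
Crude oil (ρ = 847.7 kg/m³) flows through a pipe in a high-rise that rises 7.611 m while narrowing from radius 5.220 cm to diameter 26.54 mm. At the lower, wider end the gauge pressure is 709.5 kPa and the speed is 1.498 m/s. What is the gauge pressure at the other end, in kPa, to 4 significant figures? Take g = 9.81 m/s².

P₂ ≈ 419.4 kPa

Mass conservation (A₁v₁ = A₂v₂) gives v₂ = 1.498 × 85.60/5.532 = 23.18 m/s.
Applying Bernoulli between the two ends and solving for P₂: P₂ = P₁ + ½ρ(v₁² − v₂²) − ρgΔh.
P₂ = 709500 + ½·847.7·(1.498² − 23.18²) − 847.7·9.81·(+7.611) = 709500 + (-226800) − (63290) = 419400 Pa.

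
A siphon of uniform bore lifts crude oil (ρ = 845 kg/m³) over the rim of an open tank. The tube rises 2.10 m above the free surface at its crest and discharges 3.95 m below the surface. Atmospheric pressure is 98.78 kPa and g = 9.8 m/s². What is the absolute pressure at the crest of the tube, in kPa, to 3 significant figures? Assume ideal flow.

From the surface to the outlet (both open to atmosphere, surface at rest): v = √(2g·h_out) = √(2·9.8·3.95) = 8.80 m/s.
With constant cross-section the crest speed equals v; applying Bernoulli from the surface up to the crest, P_top = P_atm − ½ρv² − ρg·h_top.
P_top = 98780 − ½·845·8.80² − 845·9.8·2.10 = 48700 Pa.

48.7 kPa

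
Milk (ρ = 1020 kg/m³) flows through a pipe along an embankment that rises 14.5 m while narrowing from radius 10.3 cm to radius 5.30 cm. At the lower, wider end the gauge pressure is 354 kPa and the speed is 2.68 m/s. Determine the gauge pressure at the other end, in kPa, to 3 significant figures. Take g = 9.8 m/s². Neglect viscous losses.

The volume flow rate is constant, so v₂ = (A₁/A₂)v₁ = (333/88.2)·2.68 = 10.1 m/s.
Bernoulli: P₁ + ½ρv₁² + ρg h₁ = P₂ + ½ρv₂² + ρg h₂, so P₂ = P₁ + ½ρ(v₁² − v₂²) − ρg(h₂ − h₁).
P₂ = 354000 + ½·1020·(2.68² − 10.1²) − 1020·9.8·(+14.5) = 354000 + (-48600) − (145000) = 160000 Pa.

P₂ ≈ 160 kPa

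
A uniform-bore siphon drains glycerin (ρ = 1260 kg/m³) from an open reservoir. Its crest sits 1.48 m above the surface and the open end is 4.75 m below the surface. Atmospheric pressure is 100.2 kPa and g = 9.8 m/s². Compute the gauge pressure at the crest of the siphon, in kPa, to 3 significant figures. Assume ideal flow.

The outlet speed comes from Torricelli: v = √(2g·4.75) = 9.65 m/s.
Continuity keeps v the same throughout the tube; from surface to crest, P_atm + 0 = P_top + ½ρv² + ρg·h_top.
P_top = 100200 − ½·1260·9.65² − 1260·9.8·1.48 = 23300 Pa. So P_gauge = P_top − P_atm = -76900 Pa.

P_gauge ≈ -76.9 kPa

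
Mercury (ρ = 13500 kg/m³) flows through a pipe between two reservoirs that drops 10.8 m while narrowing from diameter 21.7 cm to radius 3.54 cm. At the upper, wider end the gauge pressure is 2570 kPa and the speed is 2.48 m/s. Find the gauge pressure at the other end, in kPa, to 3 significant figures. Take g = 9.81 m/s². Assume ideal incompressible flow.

P₂ ≈ 378 kPa

The volume flow rate is constant, so v₂ = (A₁/A₂)v₁ = (370/39.4)·2.48 = 23.3 m/s.
Applying Bernoulli between the two ends and solving for P₂: P₂ = P₁ + ½ρ(v₁² − v₂²) − ρgΔh.
P₂ = 2570000 + ½·13500·(2.48² − 23.3²) − 13500·9.81·(−10.8) = 2570000 + (-3620000) − (-1430000) = 378000 Pa.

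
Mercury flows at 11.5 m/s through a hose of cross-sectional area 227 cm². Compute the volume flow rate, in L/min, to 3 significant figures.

Q = 15700 L/min

Q = A·v = 0.0227 m² × 11.5 m/s = 0.261 m³/s.
Converting: 0.261 m³/s × 60000 = 15700 L/min.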